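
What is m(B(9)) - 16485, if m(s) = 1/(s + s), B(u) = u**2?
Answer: -2670569/162 ≈ -16485.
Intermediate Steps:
m(s) = 1/(2*s)
m(B(9)) - 16485 = 1/(2*(9**2)) - 16485 = (1/2)/81 - 16485 = (1/2)*(1/81) - 16485 = 1/162 - 16485 = -2670569/162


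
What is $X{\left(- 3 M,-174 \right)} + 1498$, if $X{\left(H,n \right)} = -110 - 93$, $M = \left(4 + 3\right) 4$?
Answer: $1295$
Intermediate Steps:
$M = 28$ ($M = 7 \cdot 4 = 28$)
$X{\left(H,n \right)} = -203$ ($X{\left(H,n \right)} = -110 - 93 = -203$)
$X{\left(- 3 M,-174 \right)} + 1498 = -203 + 1498 = 1295$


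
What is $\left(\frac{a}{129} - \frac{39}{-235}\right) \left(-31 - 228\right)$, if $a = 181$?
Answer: $- \frac{12319594}{30315} \approx -406.39$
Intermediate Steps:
$\left(\frac{a}{129} - \frac{39}{-235}\right) \left(-31 - 228\right) = \left(\frac{181}{129} - \frac{39}{-235}\right) \left(-31 - 228\right) = \left(181 \cdot \frac{1}{129} - - \frac{39}{235}\right) \left(-259\right) = \left(\frac{181}{129} + \frac{39}{235}\right) \left(-259\right) = \frac{47566}{30315} \left(-259\right) = - \frac{12319594}{30315}$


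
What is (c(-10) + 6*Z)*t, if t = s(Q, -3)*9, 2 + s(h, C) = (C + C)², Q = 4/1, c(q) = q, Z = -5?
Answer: -12240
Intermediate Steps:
Q = 4 (Q = 4*1 = 4)
s(h, C) = -2 + 4*C² (s(h, C) = -2 + (C + C)² = -2 + (2*C)² = -2 + 4*C²)
t = 306 (t = (-2 + 4*(-3)²)*9 = (-2 + 4*9)*9 = (-2 + 36)*9 = 34*9 = 306)
(c(-10) + 6*Z)*t = (-10 + 6*(-5))*306 = (-10 - 30)*306 = -40*306 = -12240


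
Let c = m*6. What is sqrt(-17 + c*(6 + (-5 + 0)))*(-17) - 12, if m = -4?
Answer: -12 - 17*I*sqrt(41) ≈ -12.0 - 108.85*I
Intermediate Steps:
c = -24 (c = -4*6 = -24)
sqrt(-17 + c*(6 + (-5 + 0)))*(-17) - 12 = sqrt(-17 - 24*(6 + (-5 + 0)))*(-17) - 12 = sqrt(-17 - 24*(6 - 5))*(-17) - 12 = sqrt(-17 - 24*1)*(-17) - 12 = sqrt(-17 - 24)*(-17) - 12 = sqrt(-41)*(-17) - 12 = (I*sqrt(41))*(-17) - 12 = -17*I*sqrt(41) - 12 = -12 - 17*I*sqrt(41)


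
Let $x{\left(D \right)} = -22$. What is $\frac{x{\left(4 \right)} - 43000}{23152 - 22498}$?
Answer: $- \frac{21511}{327} \approx -65.783$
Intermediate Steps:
$\frac{x{\left(4 \right)} - 43000}{23152 - 22498} = \frac{-22 - 43000}{23152 - 22498} = - \frac{43022}{23152 - 22498} = - \frac{43022}{654} = \left(-43022\right) \frac{1}{654} = - \frac{21511}{327}$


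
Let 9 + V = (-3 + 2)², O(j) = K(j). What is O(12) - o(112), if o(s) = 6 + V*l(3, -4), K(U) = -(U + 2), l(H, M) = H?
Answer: 4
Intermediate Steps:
K(U) = -2 - U (K(U) = -(2 + U) = -2 - U)
O(j) = -2 - j
V = -8 (V = -9 + (-3 + 2)² = -9 + (-1)² = -9 + 1 = -8)
o(s) = -18 (o(s) = 6 - 8*3 = 6 - 24 = -18)
O(12) - o(112) = (-2 - 1*12) - 1*(-18) = (-2 - 12) + 18 = -14 + 18 = 4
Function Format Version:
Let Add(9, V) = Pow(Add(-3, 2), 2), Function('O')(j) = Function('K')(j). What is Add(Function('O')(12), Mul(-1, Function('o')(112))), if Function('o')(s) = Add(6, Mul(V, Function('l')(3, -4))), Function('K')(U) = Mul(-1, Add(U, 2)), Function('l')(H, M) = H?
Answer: 4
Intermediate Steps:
Function('K')(U) = Add(-2, Mul(-1, U)) (Function('K')(U) = Mul(-1, Add(2, U)) = Add(-2, Mul(-1, U)))
Function('O')(j) = Add(-2, Mul(-1, j))
V = -8 (V = Add(-9, Pow(Add(-3, 2), 2)) = Add(-9, Pow(-1, 2)) = Add(-9, 1) = -8)
Function('o')(s) = -18 (Function('o')(s) = Add(6, Mul(-8, 3)) = Add(6, -24) = -18)
Add(Function('O')(12), Mul(-1, Function('o')(112))) = Add(Add(-2, Mul(-1, 12)), Mul(-1, -18)) = Add(Add(-2, -12), 18) = Add(-14, 18) = 4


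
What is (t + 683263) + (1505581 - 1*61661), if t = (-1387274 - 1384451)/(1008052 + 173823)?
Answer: 100562465456/47275 ≈ 2.1272e+6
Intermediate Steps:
t = -110869/47275 (t = -2771725/1181875 = -2771725*1/1181875 = -110869/47275 ≈ -2.3452)
(t + 683263) + (1505581 - 1*61661) = (-110869/47275 + 683263) + (1505581 - 1*61661) = 32301147456/47275 + (1505581 - 61661) = 32301147456/47275 + 1443920 = 100562465456/47275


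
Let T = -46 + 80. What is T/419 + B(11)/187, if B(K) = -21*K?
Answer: -8221/7123 ≈ -1.1541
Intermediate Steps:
T = 34
T/419 + B(11)/187 = 34/419 - 21*11/187 = 34*(1/419) - 231*1/187 = 34/419 - 21/17 = -8221/7123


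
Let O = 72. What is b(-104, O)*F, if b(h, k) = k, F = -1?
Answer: -72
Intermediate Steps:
b(-104, O)*F = 72*(-1) = -72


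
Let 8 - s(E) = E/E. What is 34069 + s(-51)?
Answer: 34076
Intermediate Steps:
s(E) = 7 (s(E) = 8 - E/E = 8 - 1*1 = 8 - 1 = 7)
34069 + s(-51) = 34069 + 7 = 34076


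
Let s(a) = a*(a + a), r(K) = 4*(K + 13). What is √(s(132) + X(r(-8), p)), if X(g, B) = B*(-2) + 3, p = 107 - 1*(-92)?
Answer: √34453 ≈ 185.62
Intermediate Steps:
r(K) = 52 + 4*K (r(K) = 4*(13 + K) = 52 + 4*K)
p = 199 (p = 107 + 92 = 199)
s(a) = 2*a² (s(a) = a*(2*a) = 2*a²)
X(g, B) = 3 - 2*B (X(g, B) = -2*B + 3 = 3 - 2*B)
√(s(132) + X(r(-8), p)) = √(2*132² + (3 - 2*199)) = √(2*17424 + (3 - 398)) = √(34848 - 395) = √34453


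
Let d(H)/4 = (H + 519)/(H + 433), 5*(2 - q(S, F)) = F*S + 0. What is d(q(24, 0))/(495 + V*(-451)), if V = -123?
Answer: 521/6086520 ≈ 8.5599e-5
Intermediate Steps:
q(S, F) = 2 - F*S/5 (q(S, F) = 2 - (F*S + 0)/5 = 2 - F*S/5)
d(H) = 4*(519 + H)/(433 + H) (d(H) = 4*((H + 519)/(H + 433)) = 4*((519 + H)/(433 + H)) = 4*(519 + H)/(433 + H))
d(q(24, 0))/(495 + V*(-451)) = (4*(519 + (2 - ⅕*0*24))/(433 + (2 - ⅕*0*24)))/(495 - 123*(-451)) = (4*(519 + (2 + 0))/(433 + (2 + 0)))/(495 + 55473) = (4*(519 + 2)/(433 + 2))/55968 = (4*521/435)*(1/55968) = (4*(1/435)*521)*(1/55968) = (2084/435)*(1/55968) = 521/6086520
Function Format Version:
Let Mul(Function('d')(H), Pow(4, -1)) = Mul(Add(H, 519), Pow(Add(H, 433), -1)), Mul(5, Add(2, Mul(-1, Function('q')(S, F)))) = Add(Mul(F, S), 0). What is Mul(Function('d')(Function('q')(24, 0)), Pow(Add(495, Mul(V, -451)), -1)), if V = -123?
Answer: Rational(521, 6086520) ≈ 8.5599e-5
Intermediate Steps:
Function('q')(S, F) = Add(2, Mul(Rational(-1, 5), F, S)) (Function('q')(S, F) = Add(2, Mul(Rational(-1, 5), Add(Mul(F, S), 0))) = Add(2, Mul(Rational(-1, 5), Mul(F, S))) = Add(2, Mul(Rational(-1, 5), F, S)))
Function('d')(H) = Mul(4, Pow(Add(433, H), -1), Add(519, H)) (Function('d')(H) = Mul(4, Mul(Add(H, 519), Pow(Add(H, 433), -1))) = Mul(4, Mul(Add(519, H), Pow(Add(433, H), -1))) = Mul(4, Mul(Pow(Add(433, H), -1), Add(519, H))) = Mul(4, Pow(Add(433, H), -1), Add(519, H)))
Mul(Function('d')(Function('q')(24, 0)), Pow(Add(495, Mul(V, -451)), -1)) = Mul(Mul(4, Pow(Add(433, Add(2, Mul(Rational(-1, 5), 0, 24))), -1), Add(519, Add(2, Mul(Rational(-1, 5), 0, 24)))), Pow(Add(495, Mul(-123, -451)), -1)) = Mul(Mul(4, Pow(Add(433, Add(2, 0)), -1), Add(519, Add(2, 0))), Pow(Add(495, 55473), -1)) = Mul(Mul(4, Pow(Add(433, 2), -1), Add(519, 2)), Pow(55968, -1)) = Mul(Mul(4, Pow(435, -1), 521), Rational(1, 55968)) = Mul(Mul(4, Rational(1, 435), 521), Rational(1, 55968)) = Mul(Rational(2084, 435), Rational(1, 55968)) = Rational(521, 6086520)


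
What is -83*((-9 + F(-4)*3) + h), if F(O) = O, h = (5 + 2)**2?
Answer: -2324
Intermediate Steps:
h = 49 (h = 7**2 = 49)
-83*((-9 + F(-4)*3) + h) = -83*((-9 - 4*3) + 49) = -83*((-9 - 12) + 49) = -83*(-21 + 49) = -83*28 = -2324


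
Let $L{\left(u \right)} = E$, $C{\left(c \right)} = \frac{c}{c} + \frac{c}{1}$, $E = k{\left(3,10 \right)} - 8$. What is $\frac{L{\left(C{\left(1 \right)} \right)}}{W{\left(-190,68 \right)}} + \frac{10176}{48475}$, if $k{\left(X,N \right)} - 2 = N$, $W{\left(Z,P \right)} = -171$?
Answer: $\frac{1546196}{8289225} \approx 0.18653$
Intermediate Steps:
$k{\left(X,N \right)} = 2 + N$
$E = 4$ ($E = \left(2 + 10\right) - 8 = 12 - 8 = 4$)
$C{\left(c \right)} = 1 + c$ ($C{\left(c \right)} = 1 + c 1 = 1 + c$)
$L{\left(u \right)} = 4$
$\frac{L{\left(C{\left(1 \right)} \right)}}{W{\left(-190,68 \right)}} + \frac{10176}{48475} = \frac{4}{-171} + \frac{10176}{48475} = 4 \left(- \frac{1}{171}\right) + 10176 \cdot \frac{1}{48475} = - \frac{4}{171} + \frac{10176}{48475} = \frac{1546196}{8289225}$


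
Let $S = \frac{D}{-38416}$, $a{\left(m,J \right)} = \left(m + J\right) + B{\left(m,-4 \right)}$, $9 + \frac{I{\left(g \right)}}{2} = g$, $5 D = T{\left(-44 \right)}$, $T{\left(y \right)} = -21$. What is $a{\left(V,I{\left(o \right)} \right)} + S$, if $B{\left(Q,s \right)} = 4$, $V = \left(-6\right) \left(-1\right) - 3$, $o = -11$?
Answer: $- \frac{905517}{27440} \approx -33.0$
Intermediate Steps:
$D = - \frac{21}{5}$ ($D = \frac{1}{5} \left(-21\right) = - \frac{21}{5} \approx -4.2$)
$I{\left(g \right)} = -18 + 2 g$
$V = 3$ ($V = 6 - 3 = 3$)
$a{\left(m,J \right)} = 4 + J + m$ ($a{\left(m,J \right)} = \left(m + J\right) + 4 = \left(J + m\right) + 4 = 4 + J + m$)
$S = \frac{3}{27440}$ ($S = - \frac{21}{5 \left(-38416\right)} = \left(- \frac{21}{5}\right) \left(- \frac{1}{38416}\right) = \frac{3}{27440} \approx 0.00010933$)
$a{\left(V,I{\left(o \right)} \right)} + S = \left(4 + \left(-18 + 2 \left(-11\right)\right) + 3\right) + \frac{3}{27440} = \left(4 - 40 + 3\right) + \frac{3}{27440} = -33 + \frac{3}{27440} = - \frac{905517}{27440}$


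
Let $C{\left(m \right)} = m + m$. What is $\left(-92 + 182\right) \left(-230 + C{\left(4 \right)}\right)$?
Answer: $-19980$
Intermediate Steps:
$C{\left(m \right)} = 2 m$
$\left(-92 + 182\right) \left(-230 + C{\left(4 \right)}\right) = \left(-92 + 182\right) \left(-230 + 2 \cdot 4\right) = 90 \left(-230 + 8\right) = 90 \left(-222\right) = -19980$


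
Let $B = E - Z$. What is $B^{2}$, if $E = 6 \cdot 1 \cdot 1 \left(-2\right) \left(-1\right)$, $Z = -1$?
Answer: $169$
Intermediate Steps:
$E = 12$ ($E = 6 \left(\left(-2\right) \left(-1\right)\right) = 6 \cdot 2 = 12$)
$B = 13$ ($B = 12 - -1 = 12 + 1 = 13$)
$B^{2} = 13^{2} = 169$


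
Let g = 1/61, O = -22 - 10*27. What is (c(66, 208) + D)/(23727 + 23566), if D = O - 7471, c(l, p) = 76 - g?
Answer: -468908/2884873 ≈ -0.16254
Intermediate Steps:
O = -292 (O = -22 - 270 = -292)
g = 1/61 ≈ 0.016393
c(l, p) = 4635/61 (c(l, p) = 76 - 1*1/61 = 76 - 1/61 = 4635/61)
D = -7763 (D = -292 - 7471 = -7763)
(c(66, 208) + D)/(23727 + 23566) = (4635/61 - 7763)/(23727 + 23566) = -468908/61/47293 = -468908/61*1/47293 = -468908/2884873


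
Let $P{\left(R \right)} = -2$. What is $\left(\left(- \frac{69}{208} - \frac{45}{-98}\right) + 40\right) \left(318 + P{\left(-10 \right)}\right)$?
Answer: $\frac{32309341}{2548} \approx 12680.0$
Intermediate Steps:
$\left(\left(- \frac{69}{208} - \frac{45}{-98}\right) + 40\right) \left(318 + P{\left(-10 \right)}\right) = \left(\left(- \frac{69}{208} - \frac{45}{-98}\right) + 40\right) \left(318 - 2\right) = \left(\left(\left(-69\right) \frac{1}{208} - - \frac{45}{98}\right) + 40\right) 316 = \left(\left(- \frac{69}{208} + \frac{45}{98}\right) + 40\right) 316 = \left(\frac{1299}{10192} + 40\right) 316 = \frac{408979}{10192} \cdot 316 = \frac{32309341}{2548}$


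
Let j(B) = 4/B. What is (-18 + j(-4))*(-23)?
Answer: 437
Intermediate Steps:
(-18 + j(-4))*(-23) = (-18 + 4/(-4))*(-23) = (-18 + 4*(-1/4))*(-23) = (-18 - 1)*(-23) = -19*(-23) = 437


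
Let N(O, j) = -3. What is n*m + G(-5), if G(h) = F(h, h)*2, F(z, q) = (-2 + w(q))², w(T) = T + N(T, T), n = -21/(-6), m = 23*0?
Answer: 200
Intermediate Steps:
m = 0
n = 7/2 (n = -21*(-⅙) = 7/2 ≈ 3.5000)
w(T) = -3 + T (w(T) = T - 3 = -3 + T)
F(z, q) = (-5 + q)² (F(z, q) = (-2 + (-3 + q))² = (-5 + q)²)
G(h) = 2*(-5 + h)² (G(h) = (-5 + h)²*2 = 2*(-5 + h)²)
n*m + G(-5) = (7/2)*0 + 2*(-5 - 5)² = 0 + 2*(-10)² = 0 + 2*100 = 0 + 200 = 200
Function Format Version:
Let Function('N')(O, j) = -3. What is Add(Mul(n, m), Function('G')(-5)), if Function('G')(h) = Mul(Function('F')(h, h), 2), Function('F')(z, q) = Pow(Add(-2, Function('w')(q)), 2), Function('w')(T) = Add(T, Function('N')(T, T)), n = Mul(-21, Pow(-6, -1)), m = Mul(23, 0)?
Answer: 200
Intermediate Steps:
m = 0
n = Rational(7, 2) (n = Mul(-21, Rational(-1, 6)) = Rational(7, 2) ≈ 3.5000)
Function('w')(T) = Add(-3, T) (Function('w')(T) = Add(T, -3) = Add(-3, T))
Function('F')(z, q) = Pow(Add(-5, q), 2) (Function('F')(z, q) = Pow(Add(-2, Add(-3, q)), 2) = Pow(Add(-5, q), 2))
Function('G')(h) = Mul(2, Pow(Add(-5, h), 2)) (Function('G')(h) = Mul(Pow(Add(-5, h), 2), 2) = Mul(2, Pow(Add(-5, h), 2)))
Add(Mul(n, m), Function('G')(-5)) = Add(Mul(Rational(7, 2), 0), Mul(2, Pow(Add(-5, -5), 2))) = Add(0, Mul(2, Pow(-10, 2))) = Add(0, Mul(2, 100)) = Add(0, 200) = 200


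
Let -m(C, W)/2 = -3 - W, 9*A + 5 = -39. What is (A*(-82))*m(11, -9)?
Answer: -14432/3 ≈ -4810.7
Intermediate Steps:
A = -44/9 (A = -5/9 + (1/9)*(-39) = -5/9 - 13/3 = -44/9 ≈ -4.8889)
m(C, W) = 6 + 2*W (m(C, W) = -2*(-3 - W) = 6 + 2*W)
(A*(-82))*m(11, -9) = (-44/9*(-82))*(6 + 2*(-9)) = 3608*(6 - 18)/9 = (3608/9)*(-12) = -14432/3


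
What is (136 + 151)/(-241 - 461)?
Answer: -287/702 ≈ -0.40883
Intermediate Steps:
(136 + 151)/(-241 - 461) = 287/(-702) = 287*(-1/702) = -287/702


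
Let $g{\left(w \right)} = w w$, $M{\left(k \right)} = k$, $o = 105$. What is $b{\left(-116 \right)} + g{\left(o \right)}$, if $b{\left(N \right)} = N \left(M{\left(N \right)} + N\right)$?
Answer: $37937$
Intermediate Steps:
$b{\left(N \right)} = 2 N^{2}$ ($b{\left(N \right)} = N \left(N + N\right) = N 2 N = 2 N^{2}$)
$g{\left(w \right)} = w^{2}$
$b{\left(-116 \right)} + g{\left(o \right)} = 2 \left(-116\right)^{2} + 105^{2} = 2 \cdot 13456 + 11025 = 26912 + 11025 = 37937$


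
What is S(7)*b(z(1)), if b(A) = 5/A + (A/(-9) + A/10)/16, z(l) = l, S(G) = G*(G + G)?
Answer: 352751/720 ≈ 489.93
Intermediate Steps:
S(G) = 2*G**2 (S(G) = G*(2*G) = 2*G**2)
b(A) = 5/A - A/1440 (b(A) = 5/A + (A*(-1/9) + A*(1/10))*(1/16) = 5/A + (-A/9 + A/10)*(1/16) = 5/A - A/90*(1/16) = 5/A - A/1440)
S(7)*b(z(1)) = (2*7**2)*(5/1 - 1/1440*1) = (2*49)*(5*1 - 1/1440) = 98*(5 - 1/1440) = 98*(7199/1440) = 352751/720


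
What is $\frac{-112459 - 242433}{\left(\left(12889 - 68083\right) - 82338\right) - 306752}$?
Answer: $\frac{88723}{111071} \approx 0.7988$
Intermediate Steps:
$\frac{-112459 - 242433}{\left(\left(12889 - 68083\right) - 82338\right) - 306752} = - \frac{354892}{\left(-55194 - 82338\right) - 306752} = - \frac{354892}{-137532 - 306752} = - \frac{354892}{-444284} = \left(-354892\right) \left(- \frac{1}{444284}\right) = \frac{88723}{111071}$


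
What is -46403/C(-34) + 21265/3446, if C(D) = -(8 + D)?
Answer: -39837962/22399 ≈ -1778.6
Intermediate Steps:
C(D) = -8 - D
-46403/C(-34) + 21265/3446 = -46403/(-8 - 1*(-34)) + 21265/3446 = -46403/(-8 + 34) + 21265*(1/3446) = -46403/26 + 21265/3446 = -39837962/22399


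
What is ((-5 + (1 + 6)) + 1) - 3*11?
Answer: -30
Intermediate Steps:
((-5 + (1 + 6)) + 1) - 3*11 = ((-5 + 7) + 1) - 33 = (2 + 1) - 33 = 3 - 33 = -30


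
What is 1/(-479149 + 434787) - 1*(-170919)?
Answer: 7582308677/44362 ≈ 1.7092e+5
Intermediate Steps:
1/(-479149 + 434787) - 1*(-170919) = 1/(-44362) + 170919 = -1/44362 + 170919 = 7582308677/44362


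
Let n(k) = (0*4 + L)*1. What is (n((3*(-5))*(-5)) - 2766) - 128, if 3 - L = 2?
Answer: -2893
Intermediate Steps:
L = 1 (L = 3 - 1*2 = 3 - 2 = 1)
n(k) = 1 (n(k) = (0*4 + 1)*1 = (0 + 1)*1 = 1*1 = 1)
(n((3*(-5))*(-5)) - 2766) - 128 = (1 - 2766) - 128 = -2765 - 128 = -2893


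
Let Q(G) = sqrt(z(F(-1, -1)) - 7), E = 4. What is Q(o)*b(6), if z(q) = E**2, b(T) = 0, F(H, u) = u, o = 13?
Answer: 0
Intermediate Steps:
z(q) = 16 (z(q) = 4**2 = 16)
Q(G) = 3 (Q(G) = sqrt(16 - 7) = sqrt(9) = 3)
Q(o)*b(6) = 3*0 = 0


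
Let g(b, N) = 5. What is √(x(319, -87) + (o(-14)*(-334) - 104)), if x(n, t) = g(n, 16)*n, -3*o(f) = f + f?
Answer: I*√14637/3 ≈ 40.328*I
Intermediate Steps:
o(f) = -2*f/3 (o(f) = -(f + f)/3 = -2*f/3)
x(n, t) = 5*n
√(x(319, -87) + (o(-14)*(-334) - 104)) = √(5*319 + (-⅔*(-14)*(-334) - 104)) = √(1595 + ((28/3)*(-334) - 104)) = √(1595 + (-9352/3 - 104)) = √(1595 - 9664/3) = √(-4879/3) = I*√14637/3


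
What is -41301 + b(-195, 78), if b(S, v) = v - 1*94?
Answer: -41317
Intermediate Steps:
b(S, v) = -94 + v (b(S, v) = v - 94 = -94 + v)
-41301 + b(-195, 78) = -41301 + (-94 + 78) = -41301 - 16 = -41317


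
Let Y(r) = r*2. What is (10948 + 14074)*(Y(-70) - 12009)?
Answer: -303992278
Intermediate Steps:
Y(r) = 2*r
(10948 + 14074)*(Y(-70) - 12009) = (10948 + 14074)*(2*(-70) - 12009) = 25022*(-140 - 12009) = 25022*(-12149) = -303992278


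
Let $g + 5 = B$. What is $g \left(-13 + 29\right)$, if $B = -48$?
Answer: $-848$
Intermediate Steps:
$g = -53$ ($g = -5 - 48 = -53$)
$g \left(-13 + 29\right) = - 53 \left(-13 + 29\right) = \left(-53\right) 16 = -848$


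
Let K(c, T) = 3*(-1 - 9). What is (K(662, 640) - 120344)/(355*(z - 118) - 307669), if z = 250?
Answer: 120374/260809 ≈ 0.46154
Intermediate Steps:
K(c, T) = -30 (K(c, T) = 3*(-10) = -30)
(K(662, 640) - 120344)/(355*(z - 118) - 307669) = (-30 - 120344)/(355*(250 - 118) - 307669) = -120374/(355*132 - 307669) = -120374/(46860 - 307669) = -120374/(-260809) = -120374*(-1/260809) = 120374/260809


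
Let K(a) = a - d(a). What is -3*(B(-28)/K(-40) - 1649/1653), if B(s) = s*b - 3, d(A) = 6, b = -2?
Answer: 163463/25346 ≈ 6.4493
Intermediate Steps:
K(a) = -6 + a (K(a) = a - 1*6 = a - 6 = -6 + a)
B(s) = -3 - 2*s (B(s) = s*(-2) - 3 = -2*s - 3 = -3 - 2*s)
-3*(B(-28)/K(-40) - 1649/1653) = -3*((-3 - 2*(-28))/(-6 - 40) - 1649/1653) = -3*((-3 + 56)/(-46) - 1649*1/1653) = -3*(53*(-1/46) - 1649/1653) = -3*(-53/46 - 1649/1653) = -3*(-163463/76038) = 163463/25346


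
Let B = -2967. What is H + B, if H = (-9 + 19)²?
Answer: -2867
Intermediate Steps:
H = 100 (H = 10² = 100)
H + B = 100 - 2967 = -2867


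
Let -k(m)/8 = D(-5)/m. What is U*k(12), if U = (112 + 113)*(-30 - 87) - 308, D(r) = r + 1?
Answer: -213064/3 ≈ -71021.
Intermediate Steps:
D(r) = 1 + r
k(m) = 32/m (k(m) = -8*(1 - 5)/m = -(-32)/m = 32/m)
U = -26633 (U = 225*(-117) - 308 = -26325 - 308 = -26633)
U*k(12) = -852256/12 = -26633*8/3 = -213064/3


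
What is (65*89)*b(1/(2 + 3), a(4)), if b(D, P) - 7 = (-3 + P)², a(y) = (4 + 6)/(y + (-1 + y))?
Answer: 2684240/49 ≈ 54780.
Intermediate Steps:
a(y) = 10/(-1 + 2*y)
b(D, P) = 7 + (-3 + P)²
(65*89)*b(1/(2 + 3), a(4)) = (65*89)*(7 + (-3 + 10/(-1 + 2*4))²) = 5785*(7 + (-3 + 10/(-1 + 8))²) = 5785*(7 + (-3 + 10/7)²) = 5785*(7 + (-11/7)²) = 5785*(7 + 121/49) = 5785*(464/49) = 2684240/49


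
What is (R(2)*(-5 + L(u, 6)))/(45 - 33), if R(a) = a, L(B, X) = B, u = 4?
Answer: -⅙ ≈ -0.16667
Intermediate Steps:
(R(2)*(-5 + L(u, 6)))/(45 - 33) = (2*(-5 + 4))/(45 - 33) = (2*(-1))/12 = (1/12)*(-2) = -⅙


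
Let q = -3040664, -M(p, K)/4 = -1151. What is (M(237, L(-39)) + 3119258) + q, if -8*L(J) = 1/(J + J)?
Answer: 83198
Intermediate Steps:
L(J) = -1/(16*J) (L(J) = -1/(8*(J + J)) = -1/(2*J)/8 = -1/(16*J))
M(p, K) = 4604 (M(p, K) = -4*(-1151) = 4604)
(M(237, L(-39)) + 3119258) + q = (4604 + 3119258) - 3040664 = 3123862 - 3040664 = 83198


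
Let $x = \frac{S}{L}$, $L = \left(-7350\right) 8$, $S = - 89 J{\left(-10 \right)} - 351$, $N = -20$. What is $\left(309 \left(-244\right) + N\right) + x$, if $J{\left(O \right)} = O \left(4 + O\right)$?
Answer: $- \frac{211164529}{2800} \approx -75416.0$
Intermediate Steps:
$S = -5691$ ($S = - 89 \left(- 10 \left(4 - 10\right)\right) - 351 = - 89 \left(\left(-10\right) \left(-6\right)\right) - 351 = \left(-89\right) 60 - 351 = -5340 - 351 = -5691$)
$L = -58800$
$x = \frac{271}{2800}$ ($x = - \frac{5691}{-58800} = \left(-5691\right) \left(- \frac{1}{58800}\right) = \frac{271}{2800} \approx 0.096786$)
$\left(309 \left(-244\right) + N\right) + x = \left(309 \left(-244\right) - 20\right) + \frac{271}{2800} = \left(-75396 - 20\right) + \frac{271}{2800} = -75416 + \frac{271}{2800} = - \frac{211164529}{2800}$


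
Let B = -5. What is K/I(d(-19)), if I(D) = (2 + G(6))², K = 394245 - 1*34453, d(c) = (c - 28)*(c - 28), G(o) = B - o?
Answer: 359792/81 ≈ 4441.9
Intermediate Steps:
G(o) = -5 - o
d(c) = (-28 + c)² (d(c) = (-28 + c)*(-28 + c) = (-28 + c)²)
K = 359792 (K = 394245 - 34453 = 359792)
I(D) = 81 (I(D) = (2 + (-5 - 1*6))² = (2 + (-5 - 6))² = (2 - 11)² = (-9)² = 81)
K/I(d(-19)) = 359792/81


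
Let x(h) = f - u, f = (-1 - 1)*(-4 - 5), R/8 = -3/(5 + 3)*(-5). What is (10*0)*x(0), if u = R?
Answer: 0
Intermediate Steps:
R = 15 (R = 8*(-3/(5 + 3)*(-5)) = 8*(-3/8*(-5)) = 8*(15/8) = 15)
f = 18 (f = -2*(-9) = 18)
u = 15
x(h) = 3 (x(h) = 18 - 1*15 = 18 - 15 = 3)
(10*0)*x(0) = (10*0)*3 = 0*3 = 0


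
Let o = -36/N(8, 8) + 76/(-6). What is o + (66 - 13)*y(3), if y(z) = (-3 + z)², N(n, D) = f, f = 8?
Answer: -103/6 ≈ -17.167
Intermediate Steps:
N(n, D) = 8
o = -103/6 (o = -36/8 + 76/(-6) = -36*⅛ + 76*(-⅙) = -9/2 - 38/3 = -103/6 ≈ -17.167)
o + (66 - 13)*y(3) = -103/6 + (66 - 13)*(-3 + 3)² = -103/6 + 53*0² = -103/6 + 53*0 = -103/6 + 0 = -103/6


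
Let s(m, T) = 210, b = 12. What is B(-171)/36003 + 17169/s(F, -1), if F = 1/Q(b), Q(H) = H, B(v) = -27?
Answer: 68681093/840070 ≈ 81.756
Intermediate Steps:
F = 1/12 ≈ 0.083333
B(-171)/36003 + 17169/s(F, -1) = -27/36003 + 17169/210 = -27*1/36003 + 17169*(1/210) = -9/12001 + 5723/70 = 68681093/840070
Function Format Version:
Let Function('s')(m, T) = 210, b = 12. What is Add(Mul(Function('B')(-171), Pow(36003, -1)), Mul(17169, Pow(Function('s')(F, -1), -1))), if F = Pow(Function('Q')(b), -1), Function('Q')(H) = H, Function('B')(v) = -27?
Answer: Rational(68681093, 840070) ≈ 81.756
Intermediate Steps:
F = Rational(1, 12) (F = Pow(12, -1) = Rational(1, 12) ≈ 0.083333)
Add(Mul(Function('B')(-171), Pow(36003, -1)), Mul(17169, Pow(Function('s')(F, -1), -1))) = Add(Mul(-27, Pow(36003, -1)), Mul(17169, Pow(210, -1))) = Add(Mul(-27, Rational(1, 36003)), Mul(17169, Rational(1, 210))) = Add(Rational(-9, 12001), Rational(5723, 70)) = Rational(68681093, 840070)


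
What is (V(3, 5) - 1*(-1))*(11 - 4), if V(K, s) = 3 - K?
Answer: 7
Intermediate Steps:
(V(3, 5) - 1*(-1))*(11 - 4) = ((3 - 1*3) - 1*(-1))*(11 - 4) = ((3 - 3) + 1)*7 = (0 + 1)*7 = 1*7 = 7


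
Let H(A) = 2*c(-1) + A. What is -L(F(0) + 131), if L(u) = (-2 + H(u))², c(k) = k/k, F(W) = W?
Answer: -17161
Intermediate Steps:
c(k) = 1
H(A) = 2 + A (H(A) = 2*1 + A = 2 + A)
L(u) = u² (L(u) = (-2 + (2 + u))² = u²)
-L(F(0) + 131) = -(0 + 131)² = -1*131² = -1*17161 = -17161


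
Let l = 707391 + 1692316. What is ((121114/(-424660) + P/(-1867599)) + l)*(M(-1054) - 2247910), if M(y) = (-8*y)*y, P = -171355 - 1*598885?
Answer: -103884933471033812679743/3887718585 ≈ -2.6721e+13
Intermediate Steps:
P = -770240 (P = -171355 - 598885 = -770240)
M(y) = -8*y²
l = 2399707
((121114/(-424660) + P/(-1867599)) + l)*(M(-1054) - 2247910) = ((121114/(-424660) - 770240/(-1867599)) + 2399707)*(-8*(-1054)² - 2247910) = ((121114*(-1/424660) - 770240*(-1/1867599)) + 2399707)*(-8*1110916 - 2247910) = ((-60557/212330 + 770240/1867599) + 2399707)*(-8887328 - 2247910) = (50448866557/396547295670 + 2399707)*(-11135238) = (951597371699235247/396547295670)*(-11135238) = -103884933471033812679743/3887718585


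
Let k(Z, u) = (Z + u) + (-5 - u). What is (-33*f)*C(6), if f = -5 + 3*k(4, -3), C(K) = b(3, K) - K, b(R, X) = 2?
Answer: -1056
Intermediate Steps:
k(Z, u) = -5 + Z
C(K) = 2 - K
f = -8 (f = -5 + 3*(-5 + 4) = -5 + 3*(-1) = -5 - 3 = -8)
(-33*f)*C(6) = (-33*(-8))*(2 - 1*6) = 264*(2 - 6) = 264*(-4) = -1056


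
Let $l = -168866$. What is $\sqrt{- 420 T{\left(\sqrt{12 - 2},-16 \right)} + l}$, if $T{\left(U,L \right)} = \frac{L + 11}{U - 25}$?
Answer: $\frac{\sqrt{-4223750 + 168866 \sqrt{10}}}{\sqrt{25 - \sqrt{10}}} \approx 411.05 i$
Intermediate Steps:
$T{\left(U,L \right)} = \frac{11 + L}{-25 + U}$
$\sqrt{- 420 T{\left(\sqrt{12 - 2},-16 \right)} + l} = \sqrt{- 420 \frac{11 - 16}{-25 + \sqrt{12 - 2}} - 168866} = \sqrt{- 420 \frac{1}{-25 + \sqrt{10}} \left(-5\right) - 168866} = \sqrt{- 420 \left(- \frac{5}{-25 + \sqrt{10}}\right) - 168866} = \sqrt{\frac{2100}{-25 + \sqrt{10}} - 168866} = \sqrt{-168866 + \frac{2100}{-25 + \sqrt{10}}}$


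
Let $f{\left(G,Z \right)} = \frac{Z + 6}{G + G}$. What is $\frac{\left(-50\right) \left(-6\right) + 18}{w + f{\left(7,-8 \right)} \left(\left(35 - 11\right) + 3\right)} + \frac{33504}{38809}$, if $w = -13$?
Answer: $- \frac{41217681}{2289731} \approx -18.001$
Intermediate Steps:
$f{\left(G,Z \right)} = \frac{6 + Z}{2 G}$
$\frac{\left(-50\right) \left(-6\right) + 18}{w + f{\left(7,-8 \right)} \left(\left(35 - 11\right) + 3\right)} + \frac{33504}{38809} = \frac{\left(-50\right) \left(-6\right) + 18}{-13 + \frac{6 - 8}{2 \cdot 7} \left(\left(35 - 11\right) + 3\right)} + \frac{33504}{38809} = \frac{300 + 18}{-13 + \frac{1}{2} \cdot \frac{1}{7} \left(-2\right) \left(24 + 3\right)} + 33504 \cdot \frac{1}{38809} = \frac{318}{-13 - \frac{27}{7}} + \frac{33504}{38809} = \frac{318}{- \frac{118}{7}} + \frac{33504}{38809} = 318 \left(- \frac{7}{118}\right) + \frac{33504}{38809} = - \frac{1113}{59} + \frac{33504}{38809} = - \frac{41217681}{2289731}$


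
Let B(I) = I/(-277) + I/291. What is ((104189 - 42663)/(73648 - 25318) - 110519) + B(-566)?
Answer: -71757923141948/649289385 ≈ -1.1052e+5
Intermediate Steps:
B(I) = -14*I/80607 (B(I) = I*(-1/277) + I*(1/291) = -I/277 + I/291 = -14*I/80607)
((104189 - 42663)/(73648 - 25318) - 110519) + B(-566) = ((104189 - 42663)/(73648 - 25318) - 110519) - 14/80607*(-566) = (61526/48330 - 110519) + 7924/80607 = (61526*(1/48330) - 110519) + 7924/80607 = (30763/24165 - 110519) + 7924/80607 = -2670660872/24165 + 7924/80607 = -71757923141948/649289385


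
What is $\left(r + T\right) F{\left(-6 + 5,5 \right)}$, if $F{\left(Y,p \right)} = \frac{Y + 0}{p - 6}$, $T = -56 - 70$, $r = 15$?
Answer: $-111$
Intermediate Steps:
$T = -126$ ($T = -56 - 70 = -126$)
$F{\left(Y,p \right)} = \frac{Y}{-6 + p}$
$\left(r + T\right) F{\left(-6 + 5,5 \right)} = \left(15 - 126\right) \frac{-6 + 5}{-6 + 5} = - 111 \left(- \frac{1}{-1}\right) = - 111 \left(\left(-1\right) \left(-1\right)\right) = \left(-111\right) 1 = -111$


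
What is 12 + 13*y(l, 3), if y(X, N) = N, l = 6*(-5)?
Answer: 51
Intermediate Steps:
l = -30
12 + 13*y(l, 3) = 12 + 13*3 = 12 + 39 = 51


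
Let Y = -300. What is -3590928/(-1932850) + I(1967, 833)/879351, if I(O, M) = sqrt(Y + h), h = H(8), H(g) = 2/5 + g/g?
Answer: 1795464/966425 + I*sqrt(7465)/4396755 ≈ 1.8578 + 1.9651e-5*I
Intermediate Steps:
H(g) = 7/5 (H(g) = 2*(1/5) + 1 = 2/5 + 1 = 7/5)
h = 7/5 ≈ 1.4000
I(O, M) = I*sqrt(7465)/5 (I(O, M) = sqrt(-300 + 7/5) = sqrt(-1493/5) = I*sqrt(7465)/5)
-3590928/(-1932850) + I(1967, 833)/879351 = -3590928/(-1932850) + (I*sqrt(7465)/5)/879351 = -3590928*(-1/1932850) + (I*sqrt(7465)/5)*(1/879351) = 1795464/966425 + I*sqrt(7465)/4396755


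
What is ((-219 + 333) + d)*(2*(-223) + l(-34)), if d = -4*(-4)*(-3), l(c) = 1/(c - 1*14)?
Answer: -235499/8 ≈ -29437.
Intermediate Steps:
l(c) = 1/(-14 + c) (l(c) = 1/(c - 14) = 1/(-14 + c))
d = -48 (d = 16*(-3) = -48)
((-219 + 333) + d)*(2*(-223) + l(-34)) = ((-219 + 333) - 48)*(2*(-223) + 1/(-14 - 34)) = (114 - 48)*(-446 + 1/(-48)) = 66*(-446 - 1/48) = 66*(-21409/48) = -235499/8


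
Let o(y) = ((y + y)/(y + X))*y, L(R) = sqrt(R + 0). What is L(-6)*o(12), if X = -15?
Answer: -96*I*sqrt(6) ≈ -235.15*I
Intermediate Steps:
L(R) = sqrt(R)
o(y) = 2*y**2/(-15 + y) (o(y) = ((y + y)/(y - 15))*y = ((2*y)/(-15 + y))*y = (2*y/(-15 + y))*y = 2*y**2/(-15 + y))
L(-6)*o(12) = sqrt(-6)*(2*12**2/(-15 + 12)) = (I*sqrt(6))*(2*144/(-3)) = (I*sqrt(6))*(2*144*(-1/3)) = (I*sqrt(6))*(-96) = -96*I*sqrt(6)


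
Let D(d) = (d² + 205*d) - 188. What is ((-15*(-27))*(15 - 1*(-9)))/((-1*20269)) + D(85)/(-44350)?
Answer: -463451139/449465075 ≈ -1.0311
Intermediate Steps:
D(d) = -188 + d² + 205*d
((-15*(-27))*(15 - 1*(-9)))/((-1*20269)) + D(85)/(-44350) = ((-15*(-27))*(15 - 1*(-9)))/((-1*20269)) + (-188 + 85² + 205*85)/(-44350) = (405*(15 + 9))/(-20269) + (-188 + 7225 + 17425)*(-1/44350) = (405*24)*(-1/20269) + 24462*(-1/44350) = 9720*(-1/20269) - 12231/22175 = -9720/20269 - 12231/22175 = -463451139/449465075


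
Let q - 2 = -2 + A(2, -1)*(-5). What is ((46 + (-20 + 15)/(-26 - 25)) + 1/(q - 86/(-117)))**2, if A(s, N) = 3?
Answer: 15349564293904/7245244161 ≈ 2118.6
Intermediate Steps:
q = -15 (q = 2 + (-2 + 3*(-5)) = 2 + (-2 - 15) = 2 - 17 = -15)
((46 + (-20 + 15)/(-26 - 25)) + 1/(q - 86/(-117)))**2 = ((46 + (-20 + 15)/(-26 - 25)) + 1/(-15 - 86/(-117)))**2 = ((46 - 5/(-51)) + 1/(-15 - 86*(-1/117)))**2 = ((46 - 5*(-1/51)) + 1/(-15 + 86/117))**2 = ((46 + 5/51) + 1/(-1669/117))**2 = (2351/51 - 117/1669)**2 = (3917852/85119)**2 = 15349564293904/7245244161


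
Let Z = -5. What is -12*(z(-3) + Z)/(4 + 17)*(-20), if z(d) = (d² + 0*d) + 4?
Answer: 640/7 ≈ 91.429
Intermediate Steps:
z(d) = 4 + d² (z(d) = (d² + 0) + 4 = d² + 4 = 4 + d²)
-12*(z(-3) + Z)/(4 + 17)*(-20) = -12*((4 + (-3)²) - 5)/(4 + 17)*(-20) = -12*((4 + 9) - 5)/21*(-20) = -12*(13 - 5)/21*(-20) = -96/21*(-20) = -12*8/21*(-20) = -32/7*(-20) = 640/7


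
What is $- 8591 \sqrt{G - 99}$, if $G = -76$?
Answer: $- 42955 i \sqrt{7} \approx - 1.1365 \cdot 10^{5} i$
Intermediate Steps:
$- 8591 \sqrt{G - 99} = - 8591 \sqrt{-76 - 99} = - 8591 \sqrt{-175} = - 8591 \cdot 5 i \sqrt{7} = - 42955 i \sqrt{7}$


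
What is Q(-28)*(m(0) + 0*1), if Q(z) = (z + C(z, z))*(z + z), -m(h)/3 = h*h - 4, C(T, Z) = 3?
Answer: 16800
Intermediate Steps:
m(h) = 12 - 3*h² (m(h) = -3*(h*h - 4) = -3*(h² - 4) = -3*(-4 + h²) = 12 - 3*h²)
Q(z) = 2*z*(3 + z) (Q(z) = (z + 3)*(z + z) = (3 + z)*(2*z) = 2*z*(3 + z))
Q(-28)*(m(0) + 0*1) = (2*(-28)*(3 - 28))*((12 - 3*0²) + 0*1) = (2*(-28)*(-25))*((12 - 3*0) + 0) = 1400*((12 + 0) + 0) = 1400*(12 + 0) = 1400*12 = 16800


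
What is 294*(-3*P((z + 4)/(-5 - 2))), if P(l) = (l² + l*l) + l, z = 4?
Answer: -1296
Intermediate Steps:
P(l) = l + 2*l² (P(l) = (l² + l²) + l = 2*l² + l = l + 2*l²)
294*(-3*P((z + 4)/(-5 - 2))) = 294*(-3*(4 + 4)/(-5 - 2)*(1 + 2*((4 + 4)/(-5 - 2)))) = 294*(-3*8/(-7)*(1 + 2*(8/(-7)))) = 294*(-3*8*(-⅐)*(1 + 2*(8*(-⅐)))) = 294*(-(-24)*(1 + 2*(-8/7))/7) = 294*(-(-24)*(1 - 16/7)/7) = 294*(-(-24)*(-9)/(7*7)) = 294*(-3*72/49) = 294*(-216/49) = -1296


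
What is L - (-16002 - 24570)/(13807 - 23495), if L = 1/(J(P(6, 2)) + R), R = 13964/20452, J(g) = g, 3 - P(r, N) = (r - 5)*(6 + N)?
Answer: -8438581/1909401 ≈ -4.4195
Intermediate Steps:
P(r, N) = 3 - (-5 + r)*(6 + N) (P(r, N) = 3 - (r - 5)*(6 + N) = 3 - (-5 + r)*(6 + N))
R = 3491/5113 (R = 13964*(1/20452) = 3491/5113 ≈ 0.68277)
L = -5113/22074 (L = 1/((33 - 6*6 + 5*2 - 1*2*6) + 3491/5113) = 1/((33 - 36 + 10 - 12) + 3491/5113) = 1/(-5 + 3491/5113) = 1/(-22074/5113) = -5113/22074 ≈ -0.23163)
L - (-16002 - 24570)/(13807 - 23495) = -5113/22074 - (-16002 - 24570)/(13807 - 23495) = -5113/22074 - (-40572)/(-9688) = -5113/22074 - (-40572)*(-1)/9688 = -5113/22074 - 1*1449/346 = -5113/22074 - 1449/346 = -8438581/1909401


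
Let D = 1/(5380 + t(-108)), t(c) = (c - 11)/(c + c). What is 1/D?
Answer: 1162199/216 ≈ 5380.5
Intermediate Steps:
t(c) = (-11 + c)/(2*c) (t(c) = (-11 + c)/((2*c)) = (-11 + c)*(1/(2*c)) = (-11 + c)/(2*c))
D = 216/1162199 (D = 1/(5380 + (½)*(-11 - 108)/(-108)) = 1/(5380 + (½)*(-1/108)*(-119)) = 1/(5380 + 119/216) = 1/(1162199/216) = 216/1162199 ≈ 0.00018585)
1/D = 1/(216/1162199) = 1162199/216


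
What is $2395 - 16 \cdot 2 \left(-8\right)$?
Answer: $2651$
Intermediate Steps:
$2395 - 16 \cdot 2 \left(-8\right) = 2395 - 32 \left(-8\right) = 2395 - -256 = 2395 + 256 = 2651$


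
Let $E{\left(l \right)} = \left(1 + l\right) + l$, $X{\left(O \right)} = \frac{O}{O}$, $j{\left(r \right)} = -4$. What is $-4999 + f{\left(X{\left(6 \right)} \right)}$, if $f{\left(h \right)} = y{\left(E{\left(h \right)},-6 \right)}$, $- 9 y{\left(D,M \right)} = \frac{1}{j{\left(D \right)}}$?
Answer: $- \frac{179963}{36} \approx -4999.0$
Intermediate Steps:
$X{\left(O \right)} = 1$
$E{\left(l \right)} = 1 + 2 l$
$y{\left(D,M \right)} = \frac{1}{36}$ ($y{\left(D,M \right)} = - \frac{1}{9 \left(-4\right)} = \left(- \frac{1}{9}\right) \left(- \frac{1}{4}\right) = \frac{1}{36}$)
$f{\left(h \right)} = \frac{1}{36}$
$-4999 + f{\left(X{\left(6 \right)} \right)} = -4999 + \frac{1}{36} = - \frac{179963}{36}$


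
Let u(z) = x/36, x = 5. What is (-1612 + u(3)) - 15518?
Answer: -616675/36 ≈ -17130.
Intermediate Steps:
u(z) = 5/36
(-1612 + u(3)) - 15518 = (-1612 + 5/36) - 15518 = -58027/36 - 15518 = -616675/36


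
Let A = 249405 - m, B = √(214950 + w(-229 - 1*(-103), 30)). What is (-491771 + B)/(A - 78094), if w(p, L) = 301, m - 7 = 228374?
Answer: 491771/57070 - √215251/57070 ≈ 8.6089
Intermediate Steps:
m = 228381 (m = 7 + 228374 = 228381)
B = √215251 (B = √(214950 + 301) = √215251 ≈ 463.95)
A = 21024 (A = 249405 - 1*228381 = 249405 - 228381 = 21024)
(-491771 + B)/(A - 78094) = (-491771 + √215251)/(21024 - 78094) = (-491771 + √215251)/(-57070) = (-491771 + √215251)*(-1/57070) = 491771/57070 - √215251/57070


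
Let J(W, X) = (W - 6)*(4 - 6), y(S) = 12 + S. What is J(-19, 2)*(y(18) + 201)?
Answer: 11550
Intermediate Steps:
J(W, X) = 12 - 2*W (J(W, X) = (-6 + W)*(-2) = 12 - 2*W)
J(-19, 2)*(y(18) + 201) = (12 - 2*(-19))*((12 + 18) + 201) = (12 + 38)*(30 + 201) = 50*231 = 11550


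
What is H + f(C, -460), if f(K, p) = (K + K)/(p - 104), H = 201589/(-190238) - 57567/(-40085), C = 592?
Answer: -1852430548859/1075222322430 ≈ -1.7228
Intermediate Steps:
H = 2870735881/7625690230 (H = 201589*(-1/190238) - 57567*(-1/40085) = -201589/190238 + 57567/40085 = 2870735881/7625690230 ≈ 0.37646)
f(K, p) = 2*K/(-104 + p) (f(K, p) = (2*K)/(-104 + p) = 2*K/(-104 + p))
H + f(C, -460) = 2870735881/7625690230 + 2*592/(-104 - 460) = 2870735881/7625690230 + 2*592/(-564) = 2870735881/7625690230 + 2*592*(-1/564) = 2870735881/7625690230 - 296/141 = -1852430548859/1075222322430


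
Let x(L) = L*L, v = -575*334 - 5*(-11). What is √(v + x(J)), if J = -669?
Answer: √255566 ≈ 505.54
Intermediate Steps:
v = -191995 (v = -192050 + 55 = -191995)
x(L) = L²
√(v + x(J)) = √(-191995 + (-669)²) = √(-191995 + 447561) = √255566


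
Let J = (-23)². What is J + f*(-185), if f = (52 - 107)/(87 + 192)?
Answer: 157766/279 ≈ 565.47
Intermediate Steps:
J = 529
f = -55/279 ≈ -0.19713
J + f*(-185) = 529 - 55/279*(-185) = 529 + 10175/279 = 157766/279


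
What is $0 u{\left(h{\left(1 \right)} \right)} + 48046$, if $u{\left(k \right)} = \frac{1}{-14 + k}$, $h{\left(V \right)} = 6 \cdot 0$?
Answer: $48046$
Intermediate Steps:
$h{\left(V \right)} = 0$
$0 u{\left(h{\left(1 \right)} \right)} + 48046 = \frac{0}{-14 + 0} + 48046 = \frac{0}{-14} + 48046 = 0 \left(- \frac{1}{14}\right) + 48046 = 0 + 48046 = 48046$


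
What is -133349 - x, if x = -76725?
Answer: -56624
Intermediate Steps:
-133349 - x = -133349 - 1*(-76725) = -133349 + 76725 = -56624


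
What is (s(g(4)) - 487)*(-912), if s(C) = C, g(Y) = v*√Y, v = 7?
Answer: 431376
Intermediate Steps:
g(Y) = 7*√Y
(s(g(4)) - 487)*(-912) = (7*√4 - 487)*(-912) = (7*2 - 487)*(-912) = (14 - 487)*(-912) = -473*(-912) = 431376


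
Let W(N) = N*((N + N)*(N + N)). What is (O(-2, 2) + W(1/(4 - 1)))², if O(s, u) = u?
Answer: 3364/729 ≈ 4.6145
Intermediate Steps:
W(N) = 4*N³ (W(N) = N*((2*N)*(2*N)) = N*(4*N²) = 4*N³)
(O(-2, 2) + W(1/(4 - 1)))² = (2 + 4*(1/(4 - 1))³)² = (2 + 4*(1/3)³)² = (2 + 4*(⅓)³)² = (2 + 4*(1/27))² = (2 + 4/27)² = (58/27)² = 3364/729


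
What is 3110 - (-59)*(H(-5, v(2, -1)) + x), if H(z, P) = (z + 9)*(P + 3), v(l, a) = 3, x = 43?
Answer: 7063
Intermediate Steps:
H(z, P) = (3 + P)*(9 + z) (H(z, P) = (9 + z)*(3 + P) = (3 + P)*(9 + z))
3110 - (-59)*(H(-5, v(2, -1)) + x) = 3110 - (-59)*((27 + 3*(-5) + 9*3 + 3*(-5)) + 43) = 3110 - (-59)*((27 - 15 + 27 - 15) + 43) = 3110 - (-59)*(24 + 43) = 3110 - (-59)*67 = 3110 - 1*(-3953) = 3110 + 3953 = 7063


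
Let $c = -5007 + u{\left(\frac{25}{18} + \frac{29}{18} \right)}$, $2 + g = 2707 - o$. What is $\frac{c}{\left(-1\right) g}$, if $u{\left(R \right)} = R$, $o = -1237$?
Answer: $\frac{278}{219} \approx 1.2694$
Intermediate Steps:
$g = 3942$ ($g = -2 + \left(2707 - -1237\right) = -2 + \left(2707 + 1237\right) = -2 + 3944 = 3942$)
$c = -5004$ ($c = -5007 + \left(\frac{25}{18} + \frac{29}{18}\right) = -5007 + 3 = -5004$)
$\frac{c}{\left(-1\right) g} = - \frac{5004}{\left(-1\right) 3942} = - \frac{5004}{-3942} = \left(-5004\right) \left(- \frac{1}{3942}\right) = \frac{278}{219}$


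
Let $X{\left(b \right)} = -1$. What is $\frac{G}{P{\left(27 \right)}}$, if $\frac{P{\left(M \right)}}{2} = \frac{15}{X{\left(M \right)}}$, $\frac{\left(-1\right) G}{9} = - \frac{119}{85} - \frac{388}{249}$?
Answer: $- \frac{3683}{4150} \approx -0.88747$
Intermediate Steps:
$G = \frac{11049}{415}$ ($G = - 9 \left(- \frac{119}{85} - \frac{388}{249}\right) = - 9 \left(\left(-119\right) \frac{1}{85} - \frac{388}{249}\right) = - 9 \left(- \frac{7}{5} - \frac{388}{249}\right) = \left(-9\right) \left(- \frac{3683}{1245}\right) = \frac{11049}{415} \approx 26.624$)
$P{\left(M \right)} = -30$ ($P{\left(M \right)} = 2 \frac{15}{-1} = 2 \cdot 15 \left(-1\right) = 2 \left(-15\right) = -30$)
$\frac{G}{P{\left(27 \right)}} = \frac{11049}{415 \left(-30\right)} = \frac{11049}{415} \left(- \frac{1}{30}\right) = - \frac{3683}{4150}$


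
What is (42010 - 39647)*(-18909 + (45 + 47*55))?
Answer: -38467277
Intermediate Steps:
(42010 - 39647)*(-18909 + (45 + 47*55)) = 2363*(-18909 + (45 + 2585)) = 2363*(-18909 + 2630) = 2363*(-16279) = -38467277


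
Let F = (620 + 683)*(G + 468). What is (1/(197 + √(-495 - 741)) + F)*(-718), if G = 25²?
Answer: 1436*(-1424179*√309 + 140281632*I)/(-197*I + 2*√309) ≈ -1.0226e+9 + 0.6875*I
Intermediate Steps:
G = 625
F = 1424179 (F = (620 + 683)*(625 + 468) = 1303*1093 = 1424179)
(1/(197 + √(-495 - 741)) + F)*(-718) = (1/(197 + √(-495 - 741)) + 1424179)*(-718) = (1/(197 + √(-1236)) + 1424179)*(-718) = (1/(197 + 2*I*√309) + 1424179)*(-718) = (1424179 + 1/(197 + 2*I*√309))*(-718) = -1022560522 - 718/(197 + 2*I*√309)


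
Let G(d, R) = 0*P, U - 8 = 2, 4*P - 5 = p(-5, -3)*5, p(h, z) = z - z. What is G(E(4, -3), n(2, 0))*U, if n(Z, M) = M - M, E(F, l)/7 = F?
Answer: 0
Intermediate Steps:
p(h, z) = 0
E(F, l) = 7*F
n(Z, M) = 0
P = 5/4 (P = 5/4 + (0*5)/4 = 5/4 + (1/4)*0 = 5/4 + 0 = 5/4 ≈ 1.2500)
U = 10 (U = 8 + 2 = 10)
G(d, R) = 0 (G(d, R) = 0*(5/4) = 0)
G(E(4, -3), n(2, 0))*U = 0*10 = 0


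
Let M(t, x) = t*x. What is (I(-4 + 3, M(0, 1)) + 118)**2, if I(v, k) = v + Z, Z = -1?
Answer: 13456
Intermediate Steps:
I(v, k) = -1 + v (I(v, k) = v - 1 = -1 + v)
(I(-4 + 3, M(0, 1)) + 118)**2 = ((-1 + (-4 + 3)) + 118)**2 = ((-1 - 1) + 118)**2 = (-2 + 118)**2 = 116**2 = 13456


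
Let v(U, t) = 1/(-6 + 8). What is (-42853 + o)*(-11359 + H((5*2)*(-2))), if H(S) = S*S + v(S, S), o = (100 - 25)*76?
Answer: 814282301/2 ≈ 4.0714e+8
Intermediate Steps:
o = 5700 (o = 75*76 = 5700)
v(U, t) = 1/2
H(S) = 1/2 + S**2 (H(S) = S*S + 1/2 = S**2 + 1/2 = 1/2 + S**2)
(-42853 + o)*(-11359 + H((5*2)*(-2))) = (-42853 + 5700)*(-11359 + (1/2 + ((5*2)*(-2))**2)) = -37153*(-11359 + (1/2 + (10*(-2))**2)) = -37153*(-11359 + (1/2 + (-20)**2)) = -37153*(-11359 + (1/2 + 400)) = -37153*(-11359 + 801/2) = -37153*(-21917/2) = 814282301/2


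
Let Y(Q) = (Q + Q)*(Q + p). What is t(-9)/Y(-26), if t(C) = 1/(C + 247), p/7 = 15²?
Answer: -1/19170424 ≈ -5.2164e-8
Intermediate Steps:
p = 1575 (p = 7*15² = 7*225 = 1575)
t(C) = 1/(247 + C)
Y(Q) = 2*Q*(1575 + Q) (Y(Q) = (Q + Q)*(Q + 1575) = (2*Q)*(1575 + Q) = 2*Q*(1575 + Q))
t(-9)/Y(-26) = 1/((247 - 9)*((2*(-26)*(1575 - 26)))) = 1/(238*((2*(-26)*1549))) = (1/238)/(-80548) = (1/238)*(-1/80548) = -1/19170424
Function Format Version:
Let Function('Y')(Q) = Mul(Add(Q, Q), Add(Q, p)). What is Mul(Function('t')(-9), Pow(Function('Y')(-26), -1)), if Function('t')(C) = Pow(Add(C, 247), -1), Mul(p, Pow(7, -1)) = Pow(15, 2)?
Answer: Rational(-1, 19170424) ≈ -5.2164e-8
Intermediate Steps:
p = 1575 (p = Mul(7, Pow(15, 2)) = Mul(7, 225) = 1575)
Function('t')(C) = Pow(Add(247, C), -1)
Function('Y')(Q) = Mul(2, Q, Add(1575, Q)) (Function('Y')(Q) = Mul(Add(Q, Q), Add(Q, 1575)) = Mul(Mul(2, Q), Add(1575, Q)) = Mul(2, Q, Add(1575, Q)))
Mul(Function('t')(-9), Pow(Function('Y')(-26), -1)) = Mul(Pow(Add(247, -9), -1), Pow(Mul(2, -26, Add(1575, -26)), -1)) = Mul(Pow(238, -1), Pow(Mul(2, -26, 1549), -1)) = Mul(Rational(1, 238), Pow(-80548, -1)) = Mul(Rational(1, 238), Rational(-1, 80548)) = Rational(-1, 19170424)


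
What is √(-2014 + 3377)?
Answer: √1363 ≈ 36.919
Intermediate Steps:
√(-2014 + 3377) = √1363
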